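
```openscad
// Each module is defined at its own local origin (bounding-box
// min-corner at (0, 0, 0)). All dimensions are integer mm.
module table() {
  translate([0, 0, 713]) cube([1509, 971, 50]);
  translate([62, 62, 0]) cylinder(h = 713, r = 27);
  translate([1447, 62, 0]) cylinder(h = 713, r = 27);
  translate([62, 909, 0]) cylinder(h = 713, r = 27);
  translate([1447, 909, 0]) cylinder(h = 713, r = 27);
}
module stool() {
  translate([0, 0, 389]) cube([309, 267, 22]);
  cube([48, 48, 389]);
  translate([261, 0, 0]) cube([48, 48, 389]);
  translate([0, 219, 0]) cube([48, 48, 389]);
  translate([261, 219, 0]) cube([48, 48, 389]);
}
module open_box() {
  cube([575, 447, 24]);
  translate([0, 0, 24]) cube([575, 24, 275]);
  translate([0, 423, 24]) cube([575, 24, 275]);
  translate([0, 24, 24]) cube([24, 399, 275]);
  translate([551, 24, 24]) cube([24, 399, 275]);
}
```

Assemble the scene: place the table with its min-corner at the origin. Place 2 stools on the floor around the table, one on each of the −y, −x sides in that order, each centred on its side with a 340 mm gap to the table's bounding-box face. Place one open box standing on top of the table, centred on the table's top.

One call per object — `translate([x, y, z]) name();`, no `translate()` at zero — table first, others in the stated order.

table();
translate([600, -607, 0]) stool();
translate([-649, 352, 0]) stool();
translate([467, 262, 763]) open_box();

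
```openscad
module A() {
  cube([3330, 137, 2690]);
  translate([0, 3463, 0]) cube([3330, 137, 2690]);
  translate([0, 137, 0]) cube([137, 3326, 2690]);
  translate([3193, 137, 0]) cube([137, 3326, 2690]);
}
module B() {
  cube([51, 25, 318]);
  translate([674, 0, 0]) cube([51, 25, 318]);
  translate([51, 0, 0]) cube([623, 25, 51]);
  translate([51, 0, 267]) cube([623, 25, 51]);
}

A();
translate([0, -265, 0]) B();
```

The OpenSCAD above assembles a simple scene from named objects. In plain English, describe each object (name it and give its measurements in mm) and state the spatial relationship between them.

A is the wall frame of a small rectangular building: four walls, each 2690 mm tall and 137 mm thick, enclosing a footprint 3330 mm (x) by 3600 mm (y) outside-to-outside, with no floor or roof. The front and back walls (the −y and +y sides) span the full width; the two side walls fit between them.

B is a picture frame with a 623×216 mm rectangular opening (x by z) and a uniform 51 mm border on every side. Frame depth is 25 mm along y. It is built from two vertical stiles running the full outside height and two horizontal rails spanning the gap between the stiles.

The picture frame is on the floor beside the house frame on its −y side.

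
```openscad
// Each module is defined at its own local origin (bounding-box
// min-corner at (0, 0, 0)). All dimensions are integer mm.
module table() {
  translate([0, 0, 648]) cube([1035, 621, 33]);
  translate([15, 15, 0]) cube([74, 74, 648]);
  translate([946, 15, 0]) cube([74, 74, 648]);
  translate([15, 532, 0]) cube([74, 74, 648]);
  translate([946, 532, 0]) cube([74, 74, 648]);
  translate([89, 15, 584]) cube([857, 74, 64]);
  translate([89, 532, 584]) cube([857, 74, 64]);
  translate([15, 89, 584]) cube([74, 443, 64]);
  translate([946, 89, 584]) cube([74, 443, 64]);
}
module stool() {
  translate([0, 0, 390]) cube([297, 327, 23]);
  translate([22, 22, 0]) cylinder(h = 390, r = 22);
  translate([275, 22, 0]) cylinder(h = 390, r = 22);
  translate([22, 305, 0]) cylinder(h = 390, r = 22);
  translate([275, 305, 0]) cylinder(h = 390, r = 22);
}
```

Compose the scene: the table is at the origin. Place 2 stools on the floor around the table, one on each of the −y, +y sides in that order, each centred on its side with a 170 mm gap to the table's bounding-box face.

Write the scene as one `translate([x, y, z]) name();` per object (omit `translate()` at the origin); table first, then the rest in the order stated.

table();
translate([369, -497, 0]) stool();
translate([369, 791, 0]) stool();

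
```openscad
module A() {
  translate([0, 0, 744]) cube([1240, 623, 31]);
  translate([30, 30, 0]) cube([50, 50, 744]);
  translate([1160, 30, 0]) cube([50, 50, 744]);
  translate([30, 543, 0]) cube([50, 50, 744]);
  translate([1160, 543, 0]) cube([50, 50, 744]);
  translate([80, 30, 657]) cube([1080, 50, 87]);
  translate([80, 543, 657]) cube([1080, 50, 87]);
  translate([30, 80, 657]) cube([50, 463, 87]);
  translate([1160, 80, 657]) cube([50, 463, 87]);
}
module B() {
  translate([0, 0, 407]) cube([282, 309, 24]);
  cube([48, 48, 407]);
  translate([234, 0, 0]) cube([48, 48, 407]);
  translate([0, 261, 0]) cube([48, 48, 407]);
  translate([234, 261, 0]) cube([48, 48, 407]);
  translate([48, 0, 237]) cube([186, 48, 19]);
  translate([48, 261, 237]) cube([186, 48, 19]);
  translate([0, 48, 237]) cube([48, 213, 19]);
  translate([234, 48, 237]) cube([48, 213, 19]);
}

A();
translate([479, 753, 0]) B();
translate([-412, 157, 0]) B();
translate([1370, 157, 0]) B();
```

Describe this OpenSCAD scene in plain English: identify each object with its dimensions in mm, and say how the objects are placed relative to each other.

A is a table with a 1240×623 mm rectangular top, 31 mm thick, top surface at z = 775 mm, supported by four 50×50 mm square legs, each inset 30 mm from the nearest pair of top edges, running from the floor. Four apron rails, 50 mm thick and 87 mm tall, run between adjacent legs with their top edges flush with the underside of the top and their outer faces flush with the legs' outer faces.

B is a simple wooden stool: a rectangular seat 282 mm (x) by 309 mm (y), 24 mm thick, top face at z = 431 mm, on four square legs, each 48×48 mm in cross-section. The legs rest on z = 0, each flush with a corner of the seat. Four stretchers, 48 mm wide and 19 mm tall, connect adjacent legs with their undersides at z = 237 mm, each running between the inner faces of the legs it joins and aligned with the legs' outer faces on the other axis.

Three stools sit around the table at the +y, −x, +x sides.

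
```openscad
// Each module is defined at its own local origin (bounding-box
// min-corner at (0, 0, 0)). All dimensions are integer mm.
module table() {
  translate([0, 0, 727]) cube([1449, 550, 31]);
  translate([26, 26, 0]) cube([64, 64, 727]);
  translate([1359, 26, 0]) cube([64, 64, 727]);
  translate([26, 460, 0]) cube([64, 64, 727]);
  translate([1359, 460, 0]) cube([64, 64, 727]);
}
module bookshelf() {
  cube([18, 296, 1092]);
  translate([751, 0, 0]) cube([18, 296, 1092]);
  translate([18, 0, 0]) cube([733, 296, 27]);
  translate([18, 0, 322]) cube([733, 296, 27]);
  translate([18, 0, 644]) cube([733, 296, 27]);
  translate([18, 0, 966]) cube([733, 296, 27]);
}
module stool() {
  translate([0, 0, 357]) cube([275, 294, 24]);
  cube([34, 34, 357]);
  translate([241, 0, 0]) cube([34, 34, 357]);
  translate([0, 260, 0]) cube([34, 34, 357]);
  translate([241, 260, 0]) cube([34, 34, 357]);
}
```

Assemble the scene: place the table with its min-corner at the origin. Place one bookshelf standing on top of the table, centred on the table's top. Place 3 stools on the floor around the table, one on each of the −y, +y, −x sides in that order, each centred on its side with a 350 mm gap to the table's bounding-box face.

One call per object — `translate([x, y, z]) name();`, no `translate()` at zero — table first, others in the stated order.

table();
translate([340, 127, 758]) bookshelf();
translate([587, -644, 0]) stool();
translate([587, 900, 0]) stool();
translate([-625, 128, 0]) stool();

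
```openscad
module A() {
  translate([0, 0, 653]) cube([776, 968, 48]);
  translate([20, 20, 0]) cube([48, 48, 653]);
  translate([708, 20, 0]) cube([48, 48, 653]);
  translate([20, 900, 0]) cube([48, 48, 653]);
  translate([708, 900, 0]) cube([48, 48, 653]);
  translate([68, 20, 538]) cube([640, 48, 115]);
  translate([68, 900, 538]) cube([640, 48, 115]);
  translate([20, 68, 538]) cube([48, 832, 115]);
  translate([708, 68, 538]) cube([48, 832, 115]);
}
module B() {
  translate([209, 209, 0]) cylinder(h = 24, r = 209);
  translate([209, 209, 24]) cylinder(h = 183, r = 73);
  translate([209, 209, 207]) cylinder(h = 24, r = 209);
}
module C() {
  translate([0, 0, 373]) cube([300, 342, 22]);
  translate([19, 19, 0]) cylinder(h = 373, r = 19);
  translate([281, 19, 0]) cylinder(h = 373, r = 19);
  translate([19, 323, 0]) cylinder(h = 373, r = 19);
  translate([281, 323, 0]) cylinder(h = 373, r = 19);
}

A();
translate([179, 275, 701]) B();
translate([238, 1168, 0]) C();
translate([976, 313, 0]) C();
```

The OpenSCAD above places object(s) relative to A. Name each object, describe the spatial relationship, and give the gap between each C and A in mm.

A is a table. B is a spool. C is a stool. The spool is on top of the table, centred. Two stools sit around the table at the +y, +x sides. The gap between each stool and the table is 200 mm.

Each stool's nearest face is 200 mm from the table's bounding box.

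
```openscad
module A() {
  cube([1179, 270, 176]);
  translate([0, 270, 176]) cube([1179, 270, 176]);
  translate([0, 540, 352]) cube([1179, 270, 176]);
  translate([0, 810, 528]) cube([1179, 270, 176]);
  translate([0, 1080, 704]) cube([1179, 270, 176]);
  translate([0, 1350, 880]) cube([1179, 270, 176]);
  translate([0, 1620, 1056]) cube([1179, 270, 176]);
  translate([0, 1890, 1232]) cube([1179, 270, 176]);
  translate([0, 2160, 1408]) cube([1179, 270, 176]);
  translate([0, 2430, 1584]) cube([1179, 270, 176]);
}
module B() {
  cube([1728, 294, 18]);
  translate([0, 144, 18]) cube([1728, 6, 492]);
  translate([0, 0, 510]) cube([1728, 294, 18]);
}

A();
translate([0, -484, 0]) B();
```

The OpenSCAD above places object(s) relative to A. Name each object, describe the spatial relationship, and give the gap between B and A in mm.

A is a staircase. B is an I-beam. The I-beam is on the floor beside the staircase on its −y side. The gap between the I-beam and the staircase is 190 mm.

The I-beam's nearest face is 190 mm from the staircase's −y face.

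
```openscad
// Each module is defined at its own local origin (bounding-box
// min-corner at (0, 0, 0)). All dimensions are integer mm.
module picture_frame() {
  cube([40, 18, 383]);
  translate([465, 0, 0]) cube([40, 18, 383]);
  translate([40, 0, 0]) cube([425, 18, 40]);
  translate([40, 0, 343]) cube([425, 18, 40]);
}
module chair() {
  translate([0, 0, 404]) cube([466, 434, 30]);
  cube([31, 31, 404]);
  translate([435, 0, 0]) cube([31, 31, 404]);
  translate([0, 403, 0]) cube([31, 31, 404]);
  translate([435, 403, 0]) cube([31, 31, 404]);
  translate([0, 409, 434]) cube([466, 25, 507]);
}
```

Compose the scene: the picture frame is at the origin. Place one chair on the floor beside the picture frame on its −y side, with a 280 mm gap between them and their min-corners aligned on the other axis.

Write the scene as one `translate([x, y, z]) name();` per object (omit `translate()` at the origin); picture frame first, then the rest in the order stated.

picture_frame();
translate([0, -714, 0]) chair();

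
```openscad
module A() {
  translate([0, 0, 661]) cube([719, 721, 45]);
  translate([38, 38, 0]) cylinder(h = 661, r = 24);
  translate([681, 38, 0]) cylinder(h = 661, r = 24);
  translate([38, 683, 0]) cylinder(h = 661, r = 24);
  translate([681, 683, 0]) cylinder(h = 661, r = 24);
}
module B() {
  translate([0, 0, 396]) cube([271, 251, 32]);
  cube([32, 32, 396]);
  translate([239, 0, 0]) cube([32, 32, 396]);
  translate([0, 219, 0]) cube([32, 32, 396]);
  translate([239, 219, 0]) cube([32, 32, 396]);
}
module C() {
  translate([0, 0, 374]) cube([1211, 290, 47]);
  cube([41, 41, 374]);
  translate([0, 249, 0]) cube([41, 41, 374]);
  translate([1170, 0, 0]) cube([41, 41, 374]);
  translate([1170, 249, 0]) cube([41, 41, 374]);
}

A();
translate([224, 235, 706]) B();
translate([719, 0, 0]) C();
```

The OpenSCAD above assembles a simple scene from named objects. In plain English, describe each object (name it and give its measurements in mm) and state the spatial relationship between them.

A is a rectangular dining table. The top is 719×721×45 mm with its upper surface at z = 706 mm. It stands on four round legs of 48 mm diameter, each leg's bounding box inset 14 mm from the nearest pair of top edges, running from the floor to the underside of the top.

B is a four-legged stool. The seat is a 271×251×32 mm slab whose top surface is at z = 428 mm; four square legs, each 32×32 mm in cross-section, run from the floor (z = 0) to the underside of the seat, each flush with a corner of the seat.

C is a bench: a 1211×290 mm seat slab, 47 mm thick, top at z = 421 mm, on four 41×41 mm square legs flush with the seat corners and standing on z = 0.

The stool is on top of the table, centred. The bench is against the table's +x side, with their −y faces flush.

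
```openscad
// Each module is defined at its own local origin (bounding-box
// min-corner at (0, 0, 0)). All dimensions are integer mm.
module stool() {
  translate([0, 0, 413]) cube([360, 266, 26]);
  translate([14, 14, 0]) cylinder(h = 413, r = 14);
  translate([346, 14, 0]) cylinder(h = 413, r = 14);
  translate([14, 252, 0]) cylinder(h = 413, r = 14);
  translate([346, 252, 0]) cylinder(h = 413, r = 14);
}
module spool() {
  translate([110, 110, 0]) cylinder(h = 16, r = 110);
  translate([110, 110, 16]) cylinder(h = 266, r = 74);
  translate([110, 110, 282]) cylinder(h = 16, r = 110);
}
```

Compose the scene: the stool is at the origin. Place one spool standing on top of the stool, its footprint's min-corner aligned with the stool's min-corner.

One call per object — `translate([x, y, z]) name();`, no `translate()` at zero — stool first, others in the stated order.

stool();
translate([0, 0, 439]) spool();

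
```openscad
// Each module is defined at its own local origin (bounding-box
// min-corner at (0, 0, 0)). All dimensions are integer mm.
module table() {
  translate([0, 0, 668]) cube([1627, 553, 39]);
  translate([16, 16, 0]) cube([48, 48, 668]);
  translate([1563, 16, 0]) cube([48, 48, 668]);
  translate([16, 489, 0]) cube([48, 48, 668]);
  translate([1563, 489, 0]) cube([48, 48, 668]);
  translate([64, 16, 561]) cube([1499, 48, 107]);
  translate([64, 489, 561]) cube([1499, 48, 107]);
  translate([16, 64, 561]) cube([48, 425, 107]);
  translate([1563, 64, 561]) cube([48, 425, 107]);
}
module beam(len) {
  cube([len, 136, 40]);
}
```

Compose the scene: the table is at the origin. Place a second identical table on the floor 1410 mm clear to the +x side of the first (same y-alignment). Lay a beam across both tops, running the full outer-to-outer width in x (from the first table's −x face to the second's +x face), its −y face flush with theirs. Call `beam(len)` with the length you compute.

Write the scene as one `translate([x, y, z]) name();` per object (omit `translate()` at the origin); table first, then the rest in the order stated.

table();
translate([3037, 0, 0]) table();
translate([0, 0, 707]) beam(4664);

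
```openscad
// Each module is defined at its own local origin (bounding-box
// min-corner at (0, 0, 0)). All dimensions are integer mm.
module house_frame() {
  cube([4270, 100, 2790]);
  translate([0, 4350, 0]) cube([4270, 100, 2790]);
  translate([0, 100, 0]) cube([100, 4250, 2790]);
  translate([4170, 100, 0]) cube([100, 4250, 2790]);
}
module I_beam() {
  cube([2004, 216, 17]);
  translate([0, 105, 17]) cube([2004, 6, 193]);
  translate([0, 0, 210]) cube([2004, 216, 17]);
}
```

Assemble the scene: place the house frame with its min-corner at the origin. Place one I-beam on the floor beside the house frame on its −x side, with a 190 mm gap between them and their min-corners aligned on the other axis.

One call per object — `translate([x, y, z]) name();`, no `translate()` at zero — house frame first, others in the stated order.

house_frame();
translate([-2194, 0, 0]) I_beam();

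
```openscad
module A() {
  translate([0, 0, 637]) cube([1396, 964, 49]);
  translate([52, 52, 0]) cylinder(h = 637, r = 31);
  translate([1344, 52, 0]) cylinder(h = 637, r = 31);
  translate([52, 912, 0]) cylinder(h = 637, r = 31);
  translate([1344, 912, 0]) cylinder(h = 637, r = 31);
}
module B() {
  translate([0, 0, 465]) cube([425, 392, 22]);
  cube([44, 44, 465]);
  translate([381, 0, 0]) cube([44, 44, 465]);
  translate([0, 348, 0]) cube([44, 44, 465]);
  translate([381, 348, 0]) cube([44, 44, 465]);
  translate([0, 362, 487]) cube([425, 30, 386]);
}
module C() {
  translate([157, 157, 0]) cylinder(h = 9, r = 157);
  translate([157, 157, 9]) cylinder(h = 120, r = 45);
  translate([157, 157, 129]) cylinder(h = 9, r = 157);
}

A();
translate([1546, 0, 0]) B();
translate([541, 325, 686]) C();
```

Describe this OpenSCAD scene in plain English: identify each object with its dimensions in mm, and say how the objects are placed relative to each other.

A is a table: top 1396 mm (x) × 964 mm (y), 49 mm thick, upper face at z = 686 mm, on four round legs of 62 mm diameter, each leg's bounding box inset 21 mm from the nearest pair of top edges, running from z = 0 to the bottom of the top.

B is a chair: 425×392 mm seat, 22 mm thick, top at z = 487 mm, on four 44 mm square corner legs flush with the seat edges. A 30 mm thick backrest slab spans the full seat width, extending 386 mm above the seat top, its back face flush with the seat's +y edge.

C is a spool: two coaxial disc flanges of radius 157 mm and thickness 9 mm, joined by a core cylinder of radius 45 mm and height 120 mm. The lower flange rests on z = 0 and the three cylinders share a vertical axis.

The chair is on the floor beside the table on its +x side. The spool is on top of the table, centred.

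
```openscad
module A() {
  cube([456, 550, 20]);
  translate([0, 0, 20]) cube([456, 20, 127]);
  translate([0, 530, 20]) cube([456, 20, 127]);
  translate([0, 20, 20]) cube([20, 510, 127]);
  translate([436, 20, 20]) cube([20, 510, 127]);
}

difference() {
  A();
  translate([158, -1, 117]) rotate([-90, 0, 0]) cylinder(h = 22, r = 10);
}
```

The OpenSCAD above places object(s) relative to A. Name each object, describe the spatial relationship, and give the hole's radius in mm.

A is an open box. The open box has a circular hole through its front wall. The hole's radius is 10 mm.

The subtracted cylinder has r = 10 mm.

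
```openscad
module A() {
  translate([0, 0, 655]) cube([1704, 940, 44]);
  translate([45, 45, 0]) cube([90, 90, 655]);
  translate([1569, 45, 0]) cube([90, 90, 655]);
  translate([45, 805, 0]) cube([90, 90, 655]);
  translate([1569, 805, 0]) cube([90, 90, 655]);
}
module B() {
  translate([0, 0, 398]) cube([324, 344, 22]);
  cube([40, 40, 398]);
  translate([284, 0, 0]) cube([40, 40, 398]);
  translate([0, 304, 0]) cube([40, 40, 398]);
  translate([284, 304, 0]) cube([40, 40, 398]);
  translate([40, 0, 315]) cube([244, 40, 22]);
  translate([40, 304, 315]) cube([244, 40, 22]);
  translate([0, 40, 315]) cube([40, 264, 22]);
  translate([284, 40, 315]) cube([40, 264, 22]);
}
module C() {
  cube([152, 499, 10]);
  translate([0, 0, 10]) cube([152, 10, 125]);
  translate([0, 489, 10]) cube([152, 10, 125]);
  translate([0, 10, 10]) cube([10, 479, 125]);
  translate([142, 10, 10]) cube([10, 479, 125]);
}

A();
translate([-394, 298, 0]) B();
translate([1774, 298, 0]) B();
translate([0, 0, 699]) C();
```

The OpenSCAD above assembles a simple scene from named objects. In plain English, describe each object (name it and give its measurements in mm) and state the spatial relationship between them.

A is a rectangular dining table. The top is 1704×940×44 mm with its upper surface at z = 699 mm. It stands on four 90×90 mm square legs, each inset 45 mm from the nearest pair of top edges, running from the floor to the underside of the top.

B is a four-legged stool. The seat is 324×344 mm, 22 mm thick, top at z = 420 mm. It stands on four square legs, each 40×40 mm in cross-section, from z = 0 to the seat underside, each flush with a corner of the seat. Four stretchers, 40 mm wide and 22 mm tall, connect adjacent legs with their undersides at z = 315 mm, each running between the inner faces of the legs it joins and aligned with the legs' outer faces on the other axis.

C is an open storage box with external size 152×499×135 mm and wall thickness 10 mm (the base is also 10 mm thick). The base covers the whole footprint; the four walls stand on the base, with the y-facing walls full-width and the x-facing walls fitting between their inner faces.

Two stools sit around the table at the −x, +x sides. The open box is on top of the table.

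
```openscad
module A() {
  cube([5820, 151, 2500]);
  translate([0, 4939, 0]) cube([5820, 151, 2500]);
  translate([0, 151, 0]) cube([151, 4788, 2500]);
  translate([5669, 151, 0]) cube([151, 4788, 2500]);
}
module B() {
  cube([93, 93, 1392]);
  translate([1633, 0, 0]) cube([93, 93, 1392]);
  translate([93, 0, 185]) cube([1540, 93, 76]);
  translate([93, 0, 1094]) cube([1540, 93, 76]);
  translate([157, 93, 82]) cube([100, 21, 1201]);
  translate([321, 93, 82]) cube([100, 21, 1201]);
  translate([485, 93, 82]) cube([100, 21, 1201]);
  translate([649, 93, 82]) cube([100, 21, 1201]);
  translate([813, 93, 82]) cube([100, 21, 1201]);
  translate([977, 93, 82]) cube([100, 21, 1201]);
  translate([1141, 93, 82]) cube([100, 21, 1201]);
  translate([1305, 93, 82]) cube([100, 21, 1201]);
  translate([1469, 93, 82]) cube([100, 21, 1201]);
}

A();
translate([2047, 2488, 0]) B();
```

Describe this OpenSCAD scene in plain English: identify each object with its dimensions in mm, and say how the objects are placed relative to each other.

A is a box-shaped house frame (walls only): outside footprint 5820×5090 mm, wall height 2500 mm, wall thickness 151 mm. The two y-facing walls run the full x-width; the two x-facing walls fit between the inner faces of the y-facing walls.

B is a fence section. Two 93×93 mm posts, 1392 mm tall, stand on the floor with a clear span of 1540 mm between their inner faces. Two horizontal rails of 93×76 mm section span the gap between the posts with their undersides at z = 185 mm and z = 1094 mm, flush with the posts' −y face. 9 pickets, each 100 mm wide, 21 mm thick and 1201 mm tall, are fixed to the +y face of the rails with their bottoms at z = 82 mm, evenly spaced across the span with equal gaps (rounded down to the nearest mm) at the −x end and between each pair — any rounding remainder accumulates at the +x end.

The fence section sits inside the house frame, centred.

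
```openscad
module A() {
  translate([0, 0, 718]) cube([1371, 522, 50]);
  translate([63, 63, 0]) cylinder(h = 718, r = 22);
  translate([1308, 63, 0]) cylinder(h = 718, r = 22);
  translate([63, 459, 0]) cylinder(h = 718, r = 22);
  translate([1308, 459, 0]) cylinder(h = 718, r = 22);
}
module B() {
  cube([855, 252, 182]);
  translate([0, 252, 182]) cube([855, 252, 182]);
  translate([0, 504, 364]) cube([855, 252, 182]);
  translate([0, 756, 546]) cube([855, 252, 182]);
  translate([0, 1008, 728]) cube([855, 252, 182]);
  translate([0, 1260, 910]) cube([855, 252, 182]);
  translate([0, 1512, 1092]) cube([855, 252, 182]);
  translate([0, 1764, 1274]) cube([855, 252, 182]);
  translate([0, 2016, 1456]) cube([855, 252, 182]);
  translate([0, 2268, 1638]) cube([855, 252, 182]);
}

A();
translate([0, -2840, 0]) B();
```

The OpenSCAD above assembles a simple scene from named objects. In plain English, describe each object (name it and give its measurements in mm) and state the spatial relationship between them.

A is a table with a 1371×522 mm rectangular top, 50 mm thick, top surface at z = 768 mm, supported by four round legs of 44 mm diameter, each leg's bounding box inset 41 mm from the nearest pair of top edges, running from the floor.

B is a straight staircase of 10 solid steps. Each step is 855 mm wide (x), 252 mm deep (y, the going) and 182 mm tall (the rise). The first step rests on the floor; each subsequent step sits one going further in +y and one rise higher in +z, directly behind and above the previous step with no overlap.

The staircase is on the floor beside the table on its −y side.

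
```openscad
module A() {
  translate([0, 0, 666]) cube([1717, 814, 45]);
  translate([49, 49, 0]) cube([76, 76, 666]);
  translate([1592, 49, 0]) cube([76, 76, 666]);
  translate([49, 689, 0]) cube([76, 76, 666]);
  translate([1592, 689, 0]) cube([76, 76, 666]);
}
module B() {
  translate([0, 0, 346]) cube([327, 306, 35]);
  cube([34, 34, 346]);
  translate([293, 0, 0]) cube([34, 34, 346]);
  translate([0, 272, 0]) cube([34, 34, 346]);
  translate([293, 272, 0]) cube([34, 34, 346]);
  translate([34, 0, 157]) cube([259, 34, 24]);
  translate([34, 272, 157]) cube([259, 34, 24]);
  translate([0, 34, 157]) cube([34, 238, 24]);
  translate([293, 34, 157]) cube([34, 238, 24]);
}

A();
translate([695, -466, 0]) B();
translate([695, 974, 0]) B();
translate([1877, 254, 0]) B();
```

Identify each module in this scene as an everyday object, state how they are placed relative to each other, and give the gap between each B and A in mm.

A is a table. B is a stool. Three stools sit around the table at the −y, +y, +x sides. The gap between each stool and the table is 160 mm.

Each stool's nearest face is 160 mm from the table's bounding box.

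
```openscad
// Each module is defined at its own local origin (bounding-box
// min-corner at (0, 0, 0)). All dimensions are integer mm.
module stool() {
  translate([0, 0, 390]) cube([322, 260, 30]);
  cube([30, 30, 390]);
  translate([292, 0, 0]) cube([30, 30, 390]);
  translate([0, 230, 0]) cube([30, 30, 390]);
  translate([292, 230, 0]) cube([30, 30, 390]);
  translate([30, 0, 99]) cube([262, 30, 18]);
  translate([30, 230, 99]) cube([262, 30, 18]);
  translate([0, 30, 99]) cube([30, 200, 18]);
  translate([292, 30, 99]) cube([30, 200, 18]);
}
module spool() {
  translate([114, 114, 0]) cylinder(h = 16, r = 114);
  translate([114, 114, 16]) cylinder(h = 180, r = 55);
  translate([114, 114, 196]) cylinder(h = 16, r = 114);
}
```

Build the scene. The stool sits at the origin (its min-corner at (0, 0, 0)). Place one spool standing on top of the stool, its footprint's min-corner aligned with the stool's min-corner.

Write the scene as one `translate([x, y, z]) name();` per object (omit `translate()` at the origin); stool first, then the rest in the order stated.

stool();
translate([0, 0, 420]) spool();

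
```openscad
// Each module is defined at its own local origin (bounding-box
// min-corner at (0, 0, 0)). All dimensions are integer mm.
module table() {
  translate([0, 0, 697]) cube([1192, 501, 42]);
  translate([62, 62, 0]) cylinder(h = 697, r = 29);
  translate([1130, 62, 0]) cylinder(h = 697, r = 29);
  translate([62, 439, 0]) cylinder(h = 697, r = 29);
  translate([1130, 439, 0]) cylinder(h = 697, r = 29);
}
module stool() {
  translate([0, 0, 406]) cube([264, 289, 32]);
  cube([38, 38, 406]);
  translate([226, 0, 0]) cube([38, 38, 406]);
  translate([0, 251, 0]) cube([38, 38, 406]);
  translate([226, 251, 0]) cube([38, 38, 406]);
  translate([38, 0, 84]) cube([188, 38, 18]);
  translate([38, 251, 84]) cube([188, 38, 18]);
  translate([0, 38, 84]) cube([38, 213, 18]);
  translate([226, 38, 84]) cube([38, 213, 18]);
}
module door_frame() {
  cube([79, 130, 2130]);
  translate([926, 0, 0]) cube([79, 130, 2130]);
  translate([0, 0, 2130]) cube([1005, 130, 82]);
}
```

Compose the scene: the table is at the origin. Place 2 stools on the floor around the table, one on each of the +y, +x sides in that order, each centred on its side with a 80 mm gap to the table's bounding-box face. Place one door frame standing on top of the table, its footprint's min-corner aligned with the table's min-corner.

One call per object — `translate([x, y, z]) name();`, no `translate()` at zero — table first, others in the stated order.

table();
translate([464, 581, 0]) stool();
translate([1272, 106, 0]) stool();
translate([0, 0, 739]) door_frame();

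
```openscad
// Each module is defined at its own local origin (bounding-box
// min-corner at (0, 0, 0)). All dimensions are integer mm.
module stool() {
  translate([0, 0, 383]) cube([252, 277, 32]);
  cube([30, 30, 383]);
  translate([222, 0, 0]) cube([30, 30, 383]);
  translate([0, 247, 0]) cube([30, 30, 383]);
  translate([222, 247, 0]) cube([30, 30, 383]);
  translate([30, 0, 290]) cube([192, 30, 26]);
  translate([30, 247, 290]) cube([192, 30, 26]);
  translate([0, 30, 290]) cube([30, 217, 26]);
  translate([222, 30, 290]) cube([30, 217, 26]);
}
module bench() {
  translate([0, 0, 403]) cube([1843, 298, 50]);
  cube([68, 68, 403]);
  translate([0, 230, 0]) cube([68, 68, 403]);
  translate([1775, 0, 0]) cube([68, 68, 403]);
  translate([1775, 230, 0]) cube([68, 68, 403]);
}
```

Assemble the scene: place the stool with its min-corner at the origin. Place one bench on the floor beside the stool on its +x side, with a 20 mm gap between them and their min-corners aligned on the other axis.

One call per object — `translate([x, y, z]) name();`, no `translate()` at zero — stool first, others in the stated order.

stool();
translate([272, 0, 0]) bench();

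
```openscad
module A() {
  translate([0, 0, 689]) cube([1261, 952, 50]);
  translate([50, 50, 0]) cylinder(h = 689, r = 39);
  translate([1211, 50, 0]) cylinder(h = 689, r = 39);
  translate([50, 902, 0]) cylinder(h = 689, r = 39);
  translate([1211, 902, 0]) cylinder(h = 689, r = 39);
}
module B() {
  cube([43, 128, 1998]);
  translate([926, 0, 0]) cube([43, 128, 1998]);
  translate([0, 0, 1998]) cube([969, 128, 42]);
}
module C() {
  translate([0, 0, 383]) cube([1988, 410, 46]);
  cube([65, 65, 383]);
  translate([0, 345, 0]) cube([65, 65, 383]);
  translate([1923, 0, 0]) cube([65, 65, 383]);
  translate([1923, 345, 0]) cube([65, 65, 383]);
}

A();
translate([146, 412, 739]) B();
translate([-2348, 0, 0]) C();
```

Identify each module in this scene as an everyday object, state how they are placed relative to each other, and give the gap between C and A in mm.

The bench's nearest face is 360 mm from the table's −x face.

A is a table. B is a door frame. C is a bench. The door frame is on top of the table, centred. The bench is on the floor beside the table on its −x side. The gap between the bench and the table is 360 mm.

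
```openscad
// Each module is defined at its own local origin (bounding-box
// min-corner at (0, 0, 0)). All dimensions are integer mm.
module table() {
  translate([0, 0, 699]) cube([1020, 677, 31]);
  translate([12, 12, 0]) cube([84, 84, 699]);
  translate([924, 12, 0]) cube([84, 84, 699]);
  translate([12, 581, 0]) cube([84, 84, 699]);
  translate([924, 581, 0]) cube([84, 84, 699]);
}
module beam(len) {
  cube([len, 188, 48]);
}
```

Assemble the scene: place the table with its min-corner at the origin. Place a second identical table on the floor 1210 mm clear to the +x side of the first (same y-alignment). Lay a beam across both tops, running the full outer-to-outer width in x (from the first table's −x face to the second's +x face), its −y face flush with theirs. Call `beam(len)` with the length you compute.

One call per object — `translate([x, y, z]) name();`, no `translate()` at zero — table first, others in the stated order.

table();
translate([2230, 0, 0]) table();
translate([0, 0, 730]) beam(3250);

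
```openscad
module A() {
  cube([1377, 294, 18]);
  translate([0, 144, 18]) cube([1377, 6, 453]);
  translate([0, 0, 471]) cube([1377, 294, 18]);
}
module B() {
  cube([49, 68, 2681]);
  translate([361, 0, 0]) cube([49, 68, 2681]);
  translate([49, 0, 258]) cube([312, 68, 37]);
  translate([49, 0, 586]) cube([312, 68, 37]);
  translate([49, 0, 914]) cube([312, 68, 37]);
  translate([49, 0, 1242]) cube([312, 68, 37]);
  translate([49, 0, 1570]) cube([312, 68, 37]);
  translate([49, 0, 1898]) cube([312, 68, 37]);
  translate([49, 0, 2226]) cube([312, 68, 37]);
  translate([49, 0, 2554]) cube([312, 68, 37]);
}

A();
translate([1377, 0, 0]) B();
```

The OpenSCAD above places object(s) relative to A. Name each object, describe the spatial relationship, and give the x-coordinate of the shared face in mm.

The I-beam's +x face and the ladder's −x face are both at x = 1377 mm.

A is an I-beam. B is a ladder. The ladder is against the I-beam's +x side, with their −y faces flush. The x-coordinate of the shared face is 1377 mm.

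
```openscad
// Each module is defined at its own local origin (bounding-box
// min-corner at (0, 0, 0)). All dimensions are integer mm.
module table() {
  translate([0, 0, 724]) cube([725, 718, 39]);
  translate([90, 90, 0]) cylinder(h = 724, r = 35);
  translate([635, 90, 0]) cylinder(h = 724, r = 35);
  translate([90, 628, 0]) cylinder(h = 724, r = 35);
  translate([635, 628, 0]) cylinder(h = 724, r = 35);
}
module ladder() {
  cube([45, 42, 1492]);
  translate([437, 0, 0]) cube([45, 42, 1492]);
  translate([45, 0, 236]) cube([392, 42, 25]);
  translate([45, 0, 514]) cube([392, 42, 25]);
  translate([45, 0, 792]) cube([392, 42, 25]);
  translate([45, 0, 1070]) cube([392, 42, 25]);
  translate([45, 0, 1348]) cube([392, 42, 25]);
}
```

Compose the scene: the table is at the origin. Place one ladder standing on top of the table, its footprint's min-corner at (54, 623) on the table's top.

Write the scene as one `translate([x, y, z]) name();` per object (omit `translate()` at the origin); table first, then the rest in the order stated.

table();
translate([54, 623, 763]) ladder();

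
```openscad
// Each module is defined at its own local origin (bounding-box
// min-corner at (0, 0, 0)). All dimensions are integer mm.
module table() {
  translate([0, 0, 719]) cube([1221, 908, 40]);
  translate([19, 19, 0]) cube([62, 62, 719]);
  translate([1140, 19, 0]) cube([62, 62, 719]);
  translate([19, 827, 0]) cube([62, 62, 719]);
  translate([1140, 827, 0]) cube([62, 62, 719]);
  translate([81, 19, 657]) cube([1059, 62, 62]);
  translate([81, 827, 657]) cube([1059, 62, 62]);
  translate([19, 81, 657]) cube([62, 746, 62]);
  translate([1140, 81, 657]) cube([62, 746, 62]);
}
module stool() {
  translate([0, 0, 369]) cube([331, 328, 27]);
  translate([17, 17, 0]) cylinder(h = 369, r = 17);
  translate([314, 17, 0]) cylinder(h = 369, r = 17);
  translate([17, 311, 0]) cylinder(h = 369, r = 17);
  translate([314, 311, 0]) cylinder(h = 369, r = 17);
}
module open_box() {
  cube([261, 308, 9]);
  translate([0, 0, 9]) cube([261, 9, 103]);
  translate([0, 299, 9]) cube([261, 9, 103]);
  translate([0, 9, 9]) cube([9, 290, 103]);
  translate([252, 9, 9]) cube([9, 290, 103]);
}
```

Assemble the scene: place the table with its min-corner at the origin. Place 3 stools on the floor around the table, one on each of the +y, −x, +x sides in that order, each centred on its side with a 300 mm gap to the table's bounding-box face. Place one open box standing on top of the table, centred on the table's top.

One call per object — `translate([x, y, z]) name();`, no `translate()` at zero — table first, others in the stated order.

table();
translate([445, 1208, 0]) stool();
translate([-631, 290, 0]) stool();
translate([1521, 290, 0]) stool();
translate([480, 300, 759]) open_box();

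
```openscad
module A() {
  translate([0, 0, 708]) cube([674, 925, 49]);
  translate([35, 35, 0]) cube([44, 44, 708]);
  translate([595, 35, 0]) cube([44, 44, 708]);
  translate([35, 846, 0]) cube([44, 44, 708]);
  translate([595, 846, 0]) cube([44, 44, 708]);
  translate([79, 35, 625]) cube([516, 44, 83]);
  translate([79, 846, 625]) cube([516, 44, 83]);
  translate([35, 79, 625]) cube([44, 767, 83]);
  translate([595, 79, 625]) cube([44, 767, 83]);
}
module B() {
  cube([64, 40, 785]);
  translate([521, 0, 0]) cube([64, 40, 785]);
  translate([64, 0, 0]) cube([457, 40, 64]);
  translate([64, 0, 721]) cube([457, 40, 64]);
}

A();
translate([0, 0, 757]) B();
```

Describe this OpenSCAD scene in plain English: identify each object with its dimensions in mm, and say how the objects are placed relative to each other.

A is a table: top 674 mm (x) × 925 mm (y), 49 mm thick, upper face at z = 757 mm, on four 44×44 mm square legs, each inset 35 mm from the nearest pair of top edges, running from z = 0 to the bottom of the top. Four apron rails, 44 mm thick and 83 mm tall, run between adjacent legs with their top edges flush with the underside of the top and their outer faces flush with the legs' outer faces.

B is a picture frame with a 457×657 mm rectangular opening (x by z) and a uniform 64 mm border on every side. Frame depth is 40 mm along y. It is built from two vertical stiles running the full outside height and two horizontal rails spanning the gap between the stiles.

The picture frame is on top of the table.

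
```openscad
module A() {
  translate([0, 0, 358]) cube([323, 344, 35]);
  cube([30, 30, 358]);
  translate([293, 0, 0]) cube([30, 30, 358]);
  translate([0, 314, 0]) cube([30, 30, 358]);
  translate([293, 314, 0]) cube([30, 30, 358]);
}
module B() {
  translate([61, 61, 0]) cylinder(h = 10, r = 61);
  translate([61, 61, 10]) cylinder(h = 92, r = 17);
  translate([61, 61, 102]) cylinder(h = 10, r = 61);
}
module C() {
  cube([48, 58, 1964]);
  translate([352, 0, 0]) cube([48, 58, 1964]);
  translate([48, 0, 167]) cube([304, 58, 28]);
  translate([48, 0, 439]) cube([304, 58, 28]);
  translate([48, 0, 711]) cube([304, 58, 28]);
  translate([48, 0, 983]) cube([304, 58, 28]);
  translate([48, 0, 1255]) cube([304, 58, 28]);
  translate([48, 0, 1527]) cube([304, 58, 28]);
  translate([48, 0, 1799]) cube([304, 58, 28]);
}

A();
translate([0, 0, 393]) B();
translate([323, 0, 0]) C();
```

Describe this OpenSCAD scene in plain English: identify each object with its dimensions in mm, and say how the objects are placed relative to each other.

A is a four-legged stool. The seat is a 323×344×35 mm slab whose top surface is at z = 393 mm; four square legs, each 30×30 mm in cross-section, run from the floor (z = 0) to the underside of the seat, each flush with a corner of the seat.

B is a spool: two coaxial disc flanges of radius 61 mm and thickness 10 mm, joined by a core cylinder of radius 17 mm and height 92 mm. The lower flange rests on z = 0 and the three cylinders share a vertical axis.

C is a wooden ladder with two side rails of 48×58 mm section and 1964 mm height, set 400 mm apart overall. Between them run 7 rectangular rungs (58 mm deep, 28 mm thick), front faces flush with the rails' −y face. The bottom of the first rung is 167 mm above the floor and each subsequent rung is 272 mm higher than the one below.

The spool is on top of the stool. The ladder is against the stool's +x side, with their −y faces flush.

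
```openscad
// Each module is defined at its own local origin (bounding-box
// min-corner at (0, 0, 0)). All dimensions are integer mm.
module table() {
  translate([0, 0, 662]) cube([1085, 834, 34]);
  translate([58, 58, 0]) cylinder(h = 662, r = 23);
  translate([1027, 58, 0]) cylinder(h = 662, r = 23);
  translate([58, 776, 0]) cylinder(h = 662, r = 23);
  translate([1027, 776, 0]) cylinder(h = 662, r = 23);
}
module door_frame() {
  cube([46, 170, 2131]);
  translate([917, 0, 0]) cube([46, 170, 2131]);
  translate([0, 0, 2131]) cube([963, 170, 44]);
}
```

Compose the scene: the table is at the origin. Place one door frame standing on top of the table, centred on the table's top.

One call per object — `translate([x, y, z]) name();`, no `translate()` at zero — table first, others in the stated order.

table();
translate([61, 332, 696]) door_frame();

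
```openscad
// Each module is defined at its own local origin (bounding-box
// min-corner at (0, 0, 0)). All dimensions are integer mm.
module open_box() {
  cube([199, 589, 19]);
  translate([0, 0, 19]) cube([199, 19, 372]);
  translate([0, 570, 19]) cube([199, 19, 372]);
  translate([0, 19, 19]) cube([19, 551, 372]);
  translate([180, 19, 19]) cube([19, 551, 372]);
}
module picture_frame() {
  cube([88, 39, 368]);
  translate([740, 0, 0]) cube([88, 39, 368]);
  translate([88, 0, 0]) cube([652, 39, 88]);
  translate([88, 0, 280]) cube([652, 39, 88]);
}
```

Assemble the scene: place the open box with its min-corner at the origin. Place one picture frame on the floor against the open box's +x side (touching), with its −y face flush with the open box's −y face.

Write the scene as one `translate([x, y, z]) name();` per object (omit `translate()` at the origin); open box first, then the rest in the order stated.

open_box();
translate([199, 0, 0]) picture_frame();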